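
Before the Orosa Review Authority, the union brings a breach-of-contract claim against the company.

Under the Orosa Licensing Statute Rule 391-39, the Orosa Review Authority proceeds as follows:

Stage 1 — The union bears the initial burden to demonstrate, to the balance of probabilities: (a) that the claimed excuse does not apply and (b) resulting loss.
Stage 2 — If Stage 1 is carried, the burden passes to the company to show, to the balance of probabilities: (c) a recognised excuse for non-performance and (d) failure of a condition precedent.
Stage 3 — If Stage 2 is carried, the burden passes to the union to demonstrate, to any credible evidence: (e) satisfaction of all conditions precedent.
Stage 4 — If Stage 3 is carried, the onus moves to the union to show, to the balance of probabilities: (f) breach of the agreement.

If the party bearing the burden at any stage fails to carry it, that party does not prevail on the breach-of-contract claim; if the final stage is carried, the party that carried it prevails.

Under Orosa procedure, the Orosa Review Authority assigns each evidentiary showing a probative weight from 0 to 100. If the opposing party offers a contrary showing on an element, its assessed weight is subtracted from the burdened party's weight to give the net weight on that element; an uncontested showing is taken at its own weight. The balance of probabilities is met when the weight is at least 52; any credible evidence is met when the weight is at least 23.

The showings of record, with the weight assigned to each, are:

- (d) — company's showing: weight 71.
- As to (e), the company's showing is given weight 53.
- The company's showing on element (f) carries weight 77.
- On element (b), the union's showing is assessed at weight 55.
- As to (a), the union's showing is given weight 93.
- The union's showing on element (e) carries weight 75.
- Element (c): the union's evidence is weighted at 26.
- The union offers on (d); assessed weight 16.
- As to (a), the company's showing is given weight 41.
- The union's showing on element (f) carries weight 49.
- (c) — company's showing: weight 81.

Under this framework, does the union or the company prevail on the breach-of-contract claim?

Stage 1 — burden on union; standard: the balance of probabilities (weight is at least 52).
    (a): 93 − 41 = 52 ≥ 52 [met]
    (b): 55 ≥ 52 [met]
  Stage 1 carried; the burden shifts to the company.
Stage 2 — burden on company; standard: the balance of probabilities (weight is at least 52).
    (c): 81 − 26 = 55 ≥ 52 [met]
    (d): 71 − 16 = 55 ≥ 52 [met]
  Stage 2 is satisfied; the onus moves to the union.
Stage 3 — burden on union; standard: any credible evidence (weight is at least 23).
    (e): 75 − 53 = 22 < 23 [not met]
  The union does not carry Stage 3.
The company prevails.

company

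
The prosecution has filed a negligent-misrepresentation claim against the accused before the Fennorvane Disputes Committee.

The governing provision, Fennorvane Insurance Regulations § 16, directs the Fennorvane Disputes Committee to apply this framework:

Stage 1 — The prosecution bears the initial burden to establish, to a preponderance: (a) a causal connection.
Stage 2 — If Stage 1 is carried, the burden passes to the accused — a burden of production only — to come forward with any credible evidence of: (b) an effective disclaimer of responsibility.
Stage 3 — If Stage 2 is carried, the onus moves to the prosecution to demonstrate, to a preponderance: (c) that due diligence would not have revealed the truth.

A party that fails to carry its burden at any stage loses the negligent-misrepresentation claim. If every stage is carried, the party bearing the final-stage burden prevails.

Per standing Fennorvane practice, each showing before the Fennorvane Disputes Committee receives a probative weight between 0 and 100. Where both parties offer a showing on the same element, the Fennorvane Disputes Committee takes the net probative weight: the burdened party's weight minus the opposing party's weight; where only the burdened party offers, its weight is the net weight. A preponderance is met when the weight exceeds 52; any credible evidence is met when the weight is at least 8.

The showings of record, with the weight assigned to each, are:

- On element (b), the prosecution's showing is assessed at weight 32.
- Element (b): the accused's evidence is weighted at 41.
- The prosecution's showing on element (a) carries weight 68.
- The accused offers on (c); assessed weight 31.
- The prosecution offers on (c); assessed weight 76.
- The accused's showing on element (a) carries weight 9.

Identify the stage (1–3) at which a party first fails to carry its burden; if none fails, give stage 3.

Stage 1 (prosecution, a preponderance, weight exceeds 52): (a) net 68−9=59 > 52 — meets.
  All elements met. The burden passes to the accused.
Stage 2 (accused, any credible evidence, weight is at least 8): (b) net 41−32=9 ≥ 8 — meets.
  Stage 2 is satisfied; the onus moves to the prosecution.
Stage 3 (prosecution, a preponderance, weight exceeds 52): (c) net 76−31=45 ≤ 52 — fails.
  Stage 3 not carried; the prosecution fails its burden.
So the accused prevails.

stage 3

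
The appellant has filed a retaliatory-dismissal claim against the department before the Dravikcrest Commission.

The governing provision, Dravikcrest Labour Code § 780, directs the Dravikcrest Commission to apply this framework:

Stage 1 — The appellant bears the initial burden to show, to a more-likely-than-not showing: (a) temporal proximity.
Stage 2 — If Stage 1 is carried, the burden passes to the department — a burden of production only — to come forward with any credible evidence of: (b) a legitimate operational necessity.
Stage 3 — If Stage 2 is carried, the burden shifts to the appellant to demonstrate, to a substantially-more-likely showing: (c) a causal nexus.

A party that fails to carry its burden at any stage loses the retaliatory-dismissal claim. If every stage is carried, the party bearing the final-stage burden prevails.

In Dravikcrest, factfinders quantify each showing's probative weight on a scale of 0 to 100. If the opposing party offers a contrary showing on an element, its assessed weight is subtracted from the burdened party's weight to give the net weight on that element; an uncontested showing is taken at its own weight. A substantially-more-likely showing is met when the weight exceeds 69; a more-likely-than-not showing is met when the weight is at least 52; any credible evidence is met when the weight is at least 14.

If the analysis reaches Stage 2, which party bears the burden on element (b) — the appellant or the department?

Stage 2's rule assigns the burden to the department (to any credible evidence).

department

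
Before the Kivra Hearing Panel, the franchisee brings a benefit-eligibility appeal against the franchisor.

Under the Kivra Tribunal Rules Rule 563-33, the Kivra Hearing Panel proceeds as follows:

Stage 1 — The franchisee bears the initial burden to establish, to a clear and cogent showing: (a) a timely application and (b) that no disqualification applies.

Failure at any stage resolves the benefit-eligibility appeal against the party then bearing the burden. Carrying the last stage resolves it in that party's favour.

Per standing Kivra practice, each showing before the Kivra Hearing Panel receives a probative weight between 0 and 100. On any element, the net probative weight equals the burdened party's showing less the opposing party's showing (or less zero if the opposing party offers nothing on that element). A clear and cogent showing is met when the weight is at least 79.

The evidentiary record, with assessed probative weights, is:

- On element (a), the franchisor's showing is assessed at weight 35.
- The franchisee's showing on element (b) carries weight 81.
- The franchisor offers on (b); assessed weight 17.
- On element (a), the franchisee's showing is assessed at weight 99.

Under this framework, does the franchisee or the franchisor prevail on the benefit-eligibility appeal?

At Stage 1 the franchisee must meet a clear and cogent showing (weight is at least 79): on (a) the weight is 99 less the opposing 35 gives net 64, which does not reach 79, so (a) does not meet the standard; on (b) the weight is 81 less the opposing 17 gives net 64, which does not reach 79, so (b) does not meet the standard.
  Stage 1 not carried; the franchisee fails its burden.
The franchisor prevails.

franchisor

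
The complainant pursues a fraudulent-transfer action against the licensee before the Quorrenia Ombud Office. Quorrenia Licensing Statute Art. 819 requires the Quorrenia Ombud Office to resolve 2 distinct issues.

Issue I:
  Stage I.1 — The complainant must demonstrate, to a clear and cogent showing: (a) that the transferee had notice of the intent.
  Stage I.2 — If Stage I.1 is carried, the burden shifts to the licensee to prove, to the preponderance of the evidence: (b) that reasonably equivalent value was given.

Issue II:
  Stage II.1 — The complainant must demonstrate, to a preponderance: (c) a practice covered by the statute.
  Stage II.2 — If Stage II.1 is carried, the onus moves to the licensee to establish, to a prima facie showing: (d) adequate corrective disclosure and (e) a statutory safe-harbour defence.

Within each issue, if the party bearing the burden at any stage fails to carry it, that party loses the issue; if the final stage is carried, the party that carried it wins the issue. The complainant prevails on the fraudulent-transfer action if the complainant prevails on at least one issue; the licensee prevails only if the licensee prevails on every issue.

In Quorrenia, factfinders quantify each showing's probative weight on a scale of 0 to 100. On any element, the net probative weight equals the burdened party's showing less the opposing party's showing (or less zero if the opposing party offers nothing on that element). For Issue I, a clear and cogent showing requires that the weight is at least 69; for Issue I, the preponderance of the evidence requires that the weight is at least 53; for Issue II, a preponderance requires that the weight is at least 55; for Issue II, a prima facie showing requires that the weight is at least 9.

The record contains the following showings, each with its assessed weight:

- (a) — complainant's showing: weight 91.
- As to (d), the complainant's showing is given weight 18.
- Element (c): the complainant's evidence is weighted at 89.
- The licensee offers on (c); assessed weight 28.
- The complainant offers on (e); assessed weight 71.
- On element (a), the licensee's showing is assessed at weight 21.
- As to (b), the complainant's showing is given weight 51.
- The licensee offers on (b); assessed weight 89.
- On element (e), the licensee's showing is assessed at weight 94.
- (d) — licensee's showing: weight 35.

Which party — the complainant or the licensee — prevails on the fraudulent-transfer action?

— Issue I —
Stage I.1 — burden on complainant; standard: a clear and cogent showing (weight is at least 69).
    (a): 91 − 21 = 70 ≥ 69 [met]
  Stage I.1 carried; the burden shifts to the licensee.
Stage I.2 — burden on licensee; standard: the preponderance of the evidence (weight is at least 53).
    (b): 89 − 51 = 38 < 53 [not met]
  The licensee does not carry Stage I.2.
The complainant prevails on this issue.
— Issue II —
At Stage II.1 the complainant must meet a preponderance (weight is at least 55): on (c) the weight is 89 less the opposing 28 gives net 61, ≥ 55, so (c) meets the standard.
  Stage II.1 carried; the burden shifts to the licensee.
At Stage II.2 the licensee must meet a prima facie showing (weight is at least 9): on (d) the weight is 35 less the opposing 18 gives net 17, ≥ 9, so (d) meets the standard; on (e) the weight is 94 less the opposing 71 gives net 23, which does reach 9, so (e) meets the standard.
  The licensee carries the last stage.
With every stage satisfied, the licensee prevails on this issue.
Per-issue: Issue I → complainant; Issue II → licensee. The complainant must prevail on at least one issue; overall, the complainant prevails.

complainant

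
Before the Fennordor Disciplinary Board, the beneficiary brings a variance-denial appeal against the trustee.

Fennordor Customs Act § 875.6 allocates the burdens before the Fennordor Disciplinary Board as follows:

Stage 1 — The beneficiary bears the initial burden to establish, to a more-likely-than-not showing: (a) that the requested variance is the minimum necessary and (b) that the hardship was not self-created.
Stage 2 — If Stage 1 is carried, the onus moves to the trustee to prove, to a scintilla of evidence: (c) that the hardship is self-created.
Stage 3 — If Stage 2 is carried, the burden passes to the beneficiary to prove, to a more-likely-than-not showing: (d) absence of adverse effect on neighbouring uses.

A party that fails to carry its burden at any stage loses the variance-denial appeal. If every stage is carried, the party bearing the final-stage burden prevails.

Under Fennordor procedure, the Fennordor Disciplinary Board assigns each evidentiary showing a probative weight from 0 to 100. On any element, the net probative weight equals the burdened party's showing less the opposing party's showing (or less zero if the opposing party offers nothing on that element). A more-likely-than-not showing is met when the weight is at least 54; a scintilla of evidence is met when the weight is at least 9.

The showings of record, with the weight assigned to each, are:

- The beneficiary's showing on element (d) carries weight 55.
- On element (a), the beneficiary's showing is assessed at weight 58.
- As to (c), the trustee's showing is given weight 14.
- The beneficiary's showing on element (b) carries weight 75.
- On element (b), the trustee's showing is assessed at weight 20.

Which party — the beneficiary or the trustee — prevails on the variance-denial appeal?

Stage 1 — burden on beneficiary; standard: a more-likely-than-not showing (weight is at least 54).
    (a): 58 ≥ 54 [met]
    (b): 75 − 20 = 55 ≥ 54 [met]
  All elements met. The burden passes to the trustee.
Stage 2 — burden on trustee; standard: a scintilla of evidence (weight is at least 9).
    (c): 14 ≥ 9 [met]
  Stage 2 carried; the burden shifts to the beneficiary.
Stage 3 — burden on beneficiary; standard: a more-likely-than-not showing (weight is at least 54).
    (d): 55 ≥ 54 [met]
  Stage 3 carried; the final stage is satisfied.
Every stage carried; the beneficiary prevails.

beneficiary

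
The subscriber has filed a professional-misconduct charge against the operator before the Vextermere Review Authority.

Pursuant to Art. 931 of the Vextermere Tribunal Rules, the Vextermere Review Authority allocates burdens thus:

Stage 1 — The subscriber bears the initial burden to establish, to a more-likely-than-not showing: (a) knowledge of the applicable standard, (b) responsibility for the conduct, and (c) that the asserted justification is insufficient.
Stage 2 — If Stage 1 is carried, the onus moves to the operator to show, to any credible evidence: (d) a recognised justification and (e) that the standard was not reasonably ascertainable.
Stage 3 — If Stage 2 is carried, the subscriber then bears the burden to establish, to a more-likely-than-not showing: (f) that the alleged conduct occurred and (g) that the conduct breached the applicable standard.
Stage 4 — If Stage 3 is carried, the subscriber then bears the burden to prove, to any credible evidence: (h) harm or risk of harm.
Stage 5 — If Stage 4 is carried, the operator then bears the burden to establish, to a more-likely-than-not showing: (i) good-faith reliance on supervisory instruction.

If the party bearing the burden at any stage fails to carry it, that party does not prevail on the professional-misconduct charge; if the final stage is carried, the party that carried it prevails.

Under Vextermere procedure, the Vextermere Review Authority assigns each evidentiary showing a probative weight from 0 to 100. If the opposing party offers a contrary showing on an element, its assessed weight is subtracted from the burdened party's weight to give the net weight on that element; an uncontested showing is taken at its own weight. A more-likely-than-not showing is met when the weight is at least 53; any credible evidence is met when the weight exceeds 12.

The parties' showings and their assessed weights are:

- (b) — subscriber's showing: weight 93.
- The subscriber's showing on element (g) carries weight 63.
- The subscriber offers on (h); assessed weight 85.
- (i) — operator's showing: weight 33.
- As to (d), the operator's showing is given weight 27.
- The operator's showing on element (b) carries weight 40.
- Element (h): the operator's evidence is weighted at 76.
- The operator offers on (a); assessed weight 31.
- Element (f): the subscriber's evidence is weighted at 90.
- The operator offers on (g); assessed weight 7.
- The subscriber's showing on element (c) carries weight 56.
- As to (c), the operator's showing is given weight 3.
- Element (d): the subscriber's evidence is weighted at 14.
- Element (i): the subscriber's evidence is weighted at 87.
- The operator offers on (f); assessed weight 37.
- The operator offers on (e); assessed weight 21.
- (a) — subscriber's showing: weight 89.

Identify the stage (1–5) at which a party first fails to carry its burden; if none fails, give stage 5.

At Stage 1 the subscriber must meet a more-likely-than-not showing (weight is at least 53): on (a) the weight is 89 less the opposing 31 gives net 58, which does reach 53, so (a) meets the standard; on (b) the weight is 93 less the opposing 40 gives net 53, which does reach 53, so (b) meets the standard; on (c) the weight is 56 less the opposing 3 gives net 53, which does reach 53, so (c) meets the standard.
  All elements met. The burden passes to the operator.
At Stage 2 the operator must meet any credible evidence (weight exceeds 12): on (d) the weight is 27 less the opposing 14 gives net 13, > 12, so (d) meets the standard; on (e) the weight is 21, > 12, so (e) meets the standard.
  Stage 2 carried; the burden shifts to the subscriber.
At Stage 3 the subscriber must meet a more-likely-than-not showing (weight is at least 53): on (f) the weight is 90 less the opposing 37 gives net 53, which does reach 53, so (f) meets the standard; on (g) the weight is 63 less the opposing 7 gives net 56, which does reach 53, so (g) meets the standard.
  Stage 3 is satisfied; the subscriber continues to bear the burden.
At Stage 4 the subscriber must meet any credible evidence (weight exceeds 12): on (h) the weight is 85 less the opposing 76 gives net 9, which does not exceed 12, so (h) does not meet the standard.
  Not every element is met, so the subscriber fails to carry Stage 4.
The operator prevails.

stage 4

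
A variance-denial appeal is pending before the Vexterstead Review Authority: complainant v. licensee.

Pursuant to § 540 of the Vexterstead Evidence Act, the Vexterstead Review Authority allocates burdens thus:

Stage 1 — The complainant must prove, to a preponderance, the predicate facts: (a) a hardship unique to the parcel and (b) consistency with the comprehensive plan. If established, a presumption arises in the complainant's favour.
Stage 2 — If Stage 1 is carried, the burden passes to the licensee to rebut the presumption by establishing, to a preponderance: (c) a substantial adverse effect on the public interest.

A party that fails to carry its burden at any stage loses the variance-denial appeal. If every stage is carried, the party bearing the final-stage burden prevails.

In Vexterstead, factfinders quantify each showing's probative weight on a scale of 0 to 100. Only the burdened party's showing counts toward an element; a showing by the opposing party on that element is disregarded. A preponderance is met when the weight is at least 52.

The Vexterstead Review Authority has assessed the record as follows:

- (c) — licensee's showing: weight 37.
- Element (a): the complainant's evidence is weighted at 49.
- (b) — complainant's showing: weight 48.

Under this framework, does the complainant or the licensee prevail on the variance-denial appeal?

At Stage 1 the complainant must meet a preponderance (weight is at least 52): on (a) the weight is 49, < 52, so (a) does not meet the standard; on (b) the weight is 48, which does not reach 52, so (b) does not meet the standard.
  The complainant does not carry Stage 1.
So the licensee prevails.

licensee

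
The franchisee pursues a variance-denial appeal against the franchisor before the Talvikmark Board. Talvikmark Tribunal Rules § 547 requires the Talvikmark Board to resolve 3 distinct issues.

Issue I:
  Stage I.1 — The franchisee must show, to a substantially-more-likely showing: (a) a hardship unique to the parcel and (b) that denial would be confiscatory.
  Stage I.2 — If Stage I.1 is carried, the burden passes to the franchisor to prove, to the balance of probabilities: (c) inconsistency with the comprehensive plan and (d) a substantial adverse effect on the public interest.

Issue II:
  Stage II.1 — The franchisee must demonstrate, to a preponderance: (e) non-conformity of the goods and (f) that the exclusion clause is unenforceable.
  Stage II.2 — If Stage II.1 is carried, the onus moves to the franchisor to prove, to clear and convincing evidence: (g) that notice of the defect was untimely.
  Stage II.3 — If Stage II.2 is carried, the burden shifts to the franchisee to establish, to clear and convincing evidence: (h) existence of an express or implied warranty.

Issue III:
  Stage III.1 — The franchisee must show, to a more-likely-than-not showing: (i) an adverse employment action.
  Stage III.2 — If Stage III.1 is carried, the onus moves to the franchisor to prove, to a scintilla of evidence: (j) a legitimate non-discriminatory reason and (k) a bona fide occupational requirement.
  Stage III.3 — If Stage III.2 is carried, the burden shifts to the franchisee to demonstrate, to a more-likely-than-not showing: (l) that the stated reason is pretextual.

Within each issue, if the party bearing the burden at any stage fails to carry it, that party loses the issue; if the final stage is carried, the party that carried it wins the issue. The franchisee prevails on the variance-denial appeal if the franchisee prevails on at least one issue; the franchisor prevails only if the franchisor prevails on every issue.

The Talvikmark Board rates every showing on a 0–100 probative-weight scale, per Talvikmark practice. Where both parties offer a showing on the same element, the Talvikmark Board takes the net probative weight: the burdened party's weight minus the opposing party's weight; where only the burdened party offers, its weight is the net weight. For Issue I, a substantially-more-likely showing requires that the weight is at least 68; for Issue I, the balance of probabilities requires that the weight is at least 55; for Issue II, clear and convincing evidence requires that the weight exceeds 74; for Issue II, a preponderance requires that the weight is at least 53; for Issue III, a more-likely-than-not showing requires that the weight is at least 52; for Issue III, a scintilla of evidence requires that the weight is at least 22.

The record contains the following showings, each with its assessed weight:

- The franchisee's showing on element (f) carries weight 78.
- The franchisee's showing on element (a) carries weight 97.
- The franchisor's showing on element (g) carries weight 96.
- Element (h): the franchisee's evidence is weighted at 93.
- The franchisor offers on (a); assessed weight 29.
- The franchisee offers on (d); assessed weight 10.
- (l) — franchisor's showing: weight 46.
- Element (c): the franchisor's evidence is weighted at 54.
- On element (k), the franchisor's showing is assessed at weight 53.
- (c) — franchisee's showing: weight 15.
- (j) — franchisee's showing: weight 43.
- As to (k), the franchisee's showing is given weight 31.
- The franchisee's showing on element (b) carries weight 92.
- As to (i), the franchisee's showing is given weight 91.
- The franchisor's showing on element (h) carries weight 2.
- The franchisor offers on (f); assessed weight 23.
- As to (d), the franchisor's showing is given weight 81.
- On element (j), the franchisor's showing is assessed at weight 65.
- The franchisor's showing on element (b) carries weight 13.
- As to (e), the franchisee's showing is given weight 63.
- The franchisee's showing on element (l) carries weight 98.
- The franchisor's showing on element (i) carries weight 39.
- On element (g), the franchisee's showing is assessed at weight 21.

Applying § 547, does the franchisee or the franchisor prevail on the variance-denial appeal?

— Issue I —
At Stage I.1 the franchisee must meet a substantially-more-likely showing (weight is at least 68): on (a) the weight is 97 less the opposing 29 gives net 68, which does reach 68, so (a) meets the standard; on (b) the weight is 92 less the opposing 13 gives net 79, ≥ 68, so (b) meets the standard.
  All elements met. The burden passes to the franchisor.
At Stage I.2 the franchisor must meet the balance of probabilities (weight is at least 55): on (c) the weight is 54 less the opposing 15 gives net 39, which does not reach 55, so (c) does not meet the standard; on (d) the weight is 81 less the opposing 10 gives net 71, ≥ 55, so (d) meets the standard.
  Stage I.2 not carried; the franchisor fails its burden.
The analysis ends at Stage I.2; the franchisee prevails on this issue.
— Issue II —
Stage II.1 — burden on franchisee; standard: a preponderance (weight is at least 53).
    (e): 63 ≥ 53 [met]
    (f): 78 − 23 = 55 ≥ 53 [met]
  Stage II.1 carried; the burden shifts to the franchisor.
Stage II.2 — burden on franchisor; standard: clear and convincing evidence (weight exceeds 74).
    (g): 96 − 21 = 75 > 74 [met]
  Stage II.2 is satisfied; the onus moves to the franchisee.
Stage II.3 — burden on franchisee; standard: clear and convincing evidence (weight exceeds 74).
    (h): 93 − 2 = 91 > 74 [met]
  Stage II.3 carried; the final stage is satisfied.
All stages carried — the franchisee prevails on this issue.
— Issue III —
Stage III.1 — burden on franchisee; standard: a more-likely-than-not showing (weight is at least 52).
    (i): 91 − 39 = 52 ≥ 52 [met]
  Stage III.1 carried; the burden shifts to the franchisor.
Stage III.2 — burden on franchisor; standard: a scintilla of evidence (weight is at least 22).
    (j): 65 − 43 = 22 ≥ 22 [met]
    (k): 53 − 31 = 22 ≥ 22 [met]
  Stage III.2 is satisfied; the onus moves to the franchisee.
Stage III.3 — burden on franchisee; standard: a more-likely-than-not showing (weight is at least 52).
    (l): 98 − 46 = 52 ≥ 52 [met]
  All elements met at the final stage.
With every stage satisfied, the franchisee prevails on this issue.
Per-issue: Issue I → franchisee; Issue II → franchisee; Issue III → franchisee. The franchisee must prevail on at least one issue; overall, the franchisee prevails.

franchisee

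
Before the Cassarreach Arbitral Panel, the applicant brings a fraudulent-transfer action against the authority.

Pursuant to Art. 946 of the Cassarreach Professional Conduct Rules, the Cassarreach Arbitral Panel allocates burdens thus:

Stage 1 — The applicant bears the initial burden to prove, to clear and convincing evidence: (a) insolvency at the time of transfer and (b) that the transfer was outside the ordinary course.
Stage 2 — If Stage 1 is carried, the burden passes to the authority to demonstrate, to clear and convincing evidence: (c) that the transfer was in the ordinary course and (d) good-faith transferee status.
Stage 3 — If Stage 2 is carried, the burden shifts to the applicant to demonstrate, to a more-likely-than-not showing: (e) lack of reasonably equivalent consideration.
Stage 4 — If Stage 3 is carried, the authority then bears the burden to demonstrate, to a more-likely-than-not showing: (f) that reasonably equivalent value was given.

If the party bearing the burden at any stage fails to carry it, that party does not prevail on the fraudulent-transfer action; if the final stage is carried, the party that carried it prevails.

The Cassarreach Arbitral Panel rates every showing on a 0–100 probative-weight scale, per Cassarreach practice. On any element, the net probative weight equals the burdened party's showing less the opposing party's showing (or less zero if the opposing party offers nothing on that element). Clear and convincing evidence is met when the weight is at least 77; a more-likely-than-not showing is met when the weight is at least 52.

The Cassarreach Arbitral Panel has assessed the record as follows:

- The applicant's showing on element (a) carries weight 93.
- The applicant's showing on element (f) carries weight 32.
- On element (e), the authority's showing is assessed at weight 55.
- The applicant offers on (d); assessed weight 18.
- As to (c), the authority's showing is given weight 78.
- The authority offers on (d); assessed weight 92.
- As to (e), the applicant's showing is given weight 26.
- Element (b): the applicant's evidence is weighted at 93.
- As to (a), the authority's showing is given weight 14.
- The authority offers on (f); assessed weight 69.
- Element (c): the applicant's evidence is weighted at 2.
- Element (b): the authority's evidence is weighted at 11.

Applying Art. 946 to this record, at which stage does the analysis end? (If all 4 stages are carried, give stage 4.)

Stage 1 — burden on applicant; standard: clear and convincing evidence (weight is at least 77).
    (a): 93 − 14 = 79 ≥ 77 [met]
    (b): 93 − 11 = 82 ≥ 77 [met]
  The applicant carries Stage 1; the authority now bears the burden.
Stage 2 — burden on authority; standard: clear and convincing evidence (weight is at least 77).
    (c): 78 − 2 = 76 < 77 [not met]
    (d): 92 − 18 = 74 < 77 [not met]
  Stage 2 not carried; the authority fails its burden.
The applicant prevails.

stage 2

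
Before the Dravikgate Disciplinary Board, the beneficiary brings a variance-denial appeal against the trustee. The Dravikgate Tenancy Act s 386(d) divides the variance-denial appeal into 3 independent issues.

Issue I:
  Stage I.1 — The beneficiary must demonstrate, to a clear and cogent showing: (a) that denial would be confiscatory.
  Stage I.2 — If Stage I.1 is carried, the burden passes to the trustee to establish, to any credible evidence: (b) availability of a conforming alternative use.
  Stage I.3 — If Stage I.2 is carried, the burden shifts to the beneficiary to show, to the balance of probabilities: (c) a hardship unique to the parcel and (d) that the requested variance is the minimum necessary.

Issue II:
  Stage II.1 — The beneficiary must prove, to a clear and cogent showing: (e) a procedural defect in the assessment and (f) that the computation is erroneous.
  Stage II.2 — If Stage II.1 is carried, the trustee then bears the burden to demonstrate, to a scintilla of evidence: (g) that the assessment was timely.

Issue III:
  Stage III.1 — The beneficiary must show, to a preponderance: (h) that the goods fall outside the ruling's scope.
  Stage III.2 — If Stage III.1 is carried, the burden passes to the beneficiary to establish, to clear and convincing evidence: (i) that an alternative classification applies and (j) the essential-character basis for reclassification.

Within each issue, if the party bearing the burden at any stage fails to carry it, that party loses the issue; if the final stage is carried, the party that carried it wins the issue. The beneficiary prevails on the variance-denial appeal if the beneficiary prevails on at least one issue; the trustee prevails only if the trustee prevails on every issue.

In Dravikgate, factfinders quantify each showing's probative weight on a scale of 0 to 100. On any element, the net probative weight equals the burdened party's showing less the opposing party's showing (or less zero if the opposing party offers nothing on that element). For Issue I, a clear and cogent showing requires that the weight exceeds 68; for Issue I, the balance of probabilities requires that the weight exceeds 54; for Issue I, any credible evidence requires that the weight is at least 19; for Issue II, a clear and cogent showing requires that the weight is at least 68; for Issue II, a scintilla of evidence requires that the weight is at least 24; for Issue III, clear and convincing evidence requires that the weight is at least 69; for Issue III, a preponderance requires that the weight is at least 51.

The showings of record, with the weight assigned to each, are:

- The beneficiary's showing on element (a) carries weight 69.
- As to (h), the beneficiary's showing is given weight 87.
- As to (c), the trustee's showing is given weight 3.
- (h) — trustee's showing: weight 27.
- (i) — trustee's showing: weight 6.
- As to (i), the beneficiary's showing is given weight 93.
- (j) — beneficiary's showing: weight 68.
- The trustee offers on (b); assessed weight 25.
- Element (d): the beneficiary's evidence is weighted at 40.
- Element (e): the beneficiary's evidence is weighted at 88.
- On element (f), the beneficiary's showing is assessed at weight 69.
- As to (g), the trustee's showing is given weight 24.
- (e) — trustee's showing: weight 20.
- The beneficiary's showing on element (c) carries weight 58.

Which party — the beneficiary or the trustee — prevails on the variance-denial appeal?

trustee

— Issue I —
Stage I.1 — burden on beneficiary; standard: a clear and cogent showing (weight exceeds 68).
    (a): 69 > 68 [met]
  All elements met. The burden passes to the trustee.
Stage I.2 — burden on trustee; standard: any credible evidence (weight is at least 19).
    (b): 25 ≥ 19 [met]
  Stage I.2 is satisfied; the onus moves to the beneficiary.
Stage I.3 — burden on beneficiary; standard: the balance of probabilities (weight exceeds 54).
    (c): 58 − 3 = 55 > 54 [met]
    (d): 40 ≤ 54 [not met]
  Stage I.3 not carried; the beneficiary fails its burden.
The trustee prevails on this issue.
— Issue II —
At Stage II.1 the beneficiary must meet a clear and cogent showing (weight is at least 68): on (e) the weight is 88 less the opposing 20 gives net 68, which does reach 68, so (e) meets the standard; on (f) the weight is 69, ≥ 68, so (f) meets the standard.
  Stage II.1 carried; the burden shifts to the trustee.
At Stage II.2 the trustee must meet a scintilla of evidence (weight is at least 24): on (g) the weight is 24, which does reach 24, so (g) meets the standard.
  Stage II.2 carried; the final stage is satisfied.
All stages carried — the trustee prevails on this issue.
— Issue III —
At Stage III.1 the beneficiary must meet a preponderance (weight is at least 51): on (h) the weight is 87 less the opposing 27 gives net 60, which does reach 51, so (h) meets the standard.
  All elements met. The beneficiary retains the burden for Stage III.2.
At Stage III.2 the beneficiary must meet clear and convincing evidence (weight is at least 69): on (i) the weight is 93 less the opposing 6 gives net 87, ≥ 69, so (i) meets the standard; on (j) the weight is 68, < 69, so (j) does not meet the standard.
  The beneficiary does not carry Stage III.2.
So the trustee prevails on this issue.
Per-issue: Issue I → trustee; Issue II → trustee; Issue III → trustee. The beneficiary must prevail on at least one issue; overall, the trustee prevails.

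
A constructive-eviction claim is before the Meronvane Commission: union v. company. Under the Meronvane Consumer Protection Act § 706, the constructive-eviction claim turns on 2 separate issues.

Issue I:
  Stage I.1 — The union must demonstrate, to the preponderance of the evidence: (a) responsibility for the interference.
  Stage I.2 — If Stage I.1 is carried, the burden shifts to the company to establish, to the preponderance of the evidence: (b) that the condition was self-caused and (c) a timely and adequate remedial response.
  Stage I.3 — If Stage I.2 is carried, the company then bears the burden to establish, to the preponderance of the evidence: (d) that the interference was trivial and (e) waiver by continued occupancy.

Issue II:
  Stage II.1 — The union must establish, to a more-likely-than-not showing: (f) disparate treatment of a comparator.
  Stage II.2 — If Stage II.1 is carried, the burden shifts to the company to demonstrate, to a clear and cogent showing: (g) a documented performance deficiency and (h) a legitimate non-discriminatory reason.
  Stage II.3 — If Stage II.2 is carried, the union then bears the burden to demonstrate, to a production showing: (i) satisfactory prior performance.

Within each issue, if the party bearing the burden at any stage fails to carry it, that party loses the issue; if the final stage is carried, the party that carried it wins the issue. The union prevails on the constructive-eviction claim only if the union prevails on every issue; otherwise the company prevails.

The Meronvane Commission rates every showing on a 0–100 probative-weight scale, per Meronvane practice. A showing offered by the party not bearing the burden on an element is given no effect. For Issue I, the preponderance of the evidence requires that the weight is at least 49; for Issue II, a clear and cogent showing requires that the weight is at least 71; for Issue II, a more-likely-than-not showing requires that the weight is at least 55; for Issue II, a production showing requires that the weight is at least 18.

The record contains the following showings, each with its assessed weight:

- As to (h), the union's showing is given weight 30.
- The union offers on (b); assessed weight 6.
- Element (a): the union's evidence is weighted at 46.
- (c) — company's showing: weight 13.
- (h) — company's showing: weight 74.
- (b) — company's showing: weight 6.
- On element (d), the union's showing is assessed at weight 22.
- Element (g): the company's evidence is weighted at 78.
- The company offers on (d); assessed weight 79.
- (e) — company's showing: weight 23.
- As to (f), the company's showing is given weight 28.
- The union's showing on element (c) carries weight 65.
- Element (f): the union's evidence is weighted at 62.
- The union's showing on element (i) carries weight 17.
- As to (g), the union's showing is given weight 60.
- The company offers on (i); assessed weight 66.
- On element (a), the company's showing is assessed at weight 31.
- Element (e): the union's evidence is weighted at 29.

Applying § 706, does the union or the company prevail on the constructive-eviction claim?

— Issue I —
At Stage I.1 the union must meet the preponderance of the evidence (weight is at least 49): on (a) the weight is 46 (the company's 31 is given no effect), which does not reach 49, so (a) does not meet the standard.
  Not every element is met, so the union fails to carry Stage I.1.
The analysis ends at Stage I.1; the company prevails on this issue.
— Issue II —
Stage II.1 (union, a more-likely-than-not showing, weight is at least 55): (f) 62 (company's 28 disregarded) ≥ 55 — meets.
  Stage II.1 is satisfied; the onus moves to the company.
Stage II.2 (company, a clear and cogent showing, weight is at least 71): (g) 78 (union's 60 disregarded) ≥ 71 — meets; (h) 74 (union's 30 disregarded) ≥ 71 — meets.
  Stage II.2 carried; the burden shifts to the union.
Stage II.3 (union, a production showing, weight is at least 18): (i) 17 (company's 66 disregarded) < 18 — fails.
  Not every element is met, so the union fails to carry Stage II.3.
The company prevails on this issue.
Per-issue: Issue I → company; Issue II → company. The union must prevail on every issue; overall, the company prevails.

company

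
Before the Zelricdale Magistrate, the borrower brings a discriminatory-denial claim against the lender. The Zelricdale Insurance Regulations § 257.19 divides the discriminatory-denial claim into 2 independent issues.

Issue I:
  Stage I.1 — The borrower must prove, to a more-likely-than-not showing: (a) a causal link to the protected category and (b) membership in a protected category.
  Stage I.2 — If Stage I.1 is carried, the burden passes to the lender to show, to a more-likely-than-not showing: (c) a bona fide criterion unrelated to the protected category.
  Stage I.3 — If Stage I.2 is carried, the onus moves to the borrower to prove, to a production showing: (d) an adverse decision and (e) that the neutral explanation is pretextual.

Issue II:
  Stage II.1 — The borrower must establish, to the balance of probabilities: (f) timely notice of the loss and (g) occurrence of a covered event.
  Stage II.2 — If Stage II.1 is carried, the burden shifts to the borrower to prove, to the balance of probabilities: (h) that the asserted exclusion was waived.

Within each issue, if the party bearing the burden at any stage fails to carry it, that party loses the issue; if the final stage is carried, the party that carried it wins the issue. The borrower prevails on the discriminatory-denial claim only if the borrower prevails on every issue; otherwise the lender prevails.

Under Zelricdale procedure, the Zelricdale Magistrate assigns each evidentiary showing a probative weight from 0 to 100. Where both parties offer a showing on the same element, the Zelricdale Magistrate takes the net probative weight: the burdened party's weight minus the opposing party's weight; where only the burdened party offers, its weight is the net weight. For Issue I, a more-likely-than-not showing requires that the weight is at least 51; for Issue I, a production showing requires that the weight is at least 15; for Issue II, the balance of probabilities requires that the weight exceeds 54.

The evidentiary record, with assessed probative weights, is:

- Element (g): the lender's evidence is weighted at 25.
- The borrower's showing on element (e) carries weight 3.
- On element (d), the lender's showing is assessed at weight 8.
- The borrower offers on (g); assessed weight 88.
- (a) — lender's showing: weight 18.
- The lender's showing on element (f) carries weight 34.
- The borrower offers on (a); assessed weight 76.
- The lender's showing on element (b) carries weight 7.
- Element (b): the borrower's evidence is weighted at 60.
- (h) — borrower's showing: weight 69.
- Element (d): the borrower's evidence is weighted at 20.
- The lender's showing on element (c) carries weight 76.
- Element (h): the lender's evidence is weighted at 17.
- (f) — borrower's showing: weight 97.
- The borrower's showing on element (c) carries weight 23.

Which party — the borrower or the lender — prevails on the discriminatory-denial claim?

lender

— Issue I —
At Stage I.1 the borrower must meet a more-likely-than-not showing (weight is at least 51): on (a) the weight is 76 less the opposing 18 gives net 58, ≥ 51, so (a) meets the standard; on (b) the weight is 60 less the opposing 7 gives net 53, which does reach 51, so (b) meets the standard.
  All elements met. The burden passes to the lender.
At Stage I.2 the lender must meet a more-likely-than-not showing (weight is at least 51): on (c) the weight is 76 less the opposing 23 gives net 53, ≥ 51, so (c) meets the standard.
  The lender carries Stage I.2; the borrower now bears the burden.
At Stage I.3 the borrower must meet a production showing (weight is at least 15): on (d) the weight is 20 less the opposing 8 gives net 12, which does not reach 15, so (d) does not meet the standard; on (e) the weight is 3, < 15, so (e) does not meet the standard.
  The borrower does not carry Stage I.3.
The analysis ends at Stage I.3; the lender prevails on this issue.
— Issue II —
Stage II.1 — burden on borrower; standard: the balance of probabilities (weight exceeds 54).
    (f): 97 − 34 = 63 > 54 [met]
    (g): 88 − 25 = 63 > 54 [met]
  Stage II.1 carried; the burden remains with the borrower.
Stage II.2 — burden on borrower; standard: the balance of probabilities (weight exceeds 54).
    (h): 69 − 17 = 52 ≤ 54 [not met]
  Not every element is met, so the borrower fails to carry Stage II.2.
So the lender prevails on this issue.
Per-issue: Issue I → lender; Issue II → lender. The borrower must prevail on every issue; overall, the lender prevails.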